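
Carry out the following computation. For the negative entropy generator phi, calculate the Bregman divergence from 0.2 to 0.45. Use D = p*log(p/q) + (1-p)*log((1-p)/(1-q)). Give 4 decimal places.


Bregman divergence with negative entropy generator:
D = p*log(p/q) + (1-p)*log((1-p)/(1-q)).
p = 0.2, q = 0.45.
p*log(p/q) = 0.2*log(0.2/0.45) = -0.162186.
(1-p)*log((1-p)/(1-q)) = 0.8*log(0.8/0.55) = 0.299755.
D = -0.162186 + 0.299755 = 0.1376

0.1376


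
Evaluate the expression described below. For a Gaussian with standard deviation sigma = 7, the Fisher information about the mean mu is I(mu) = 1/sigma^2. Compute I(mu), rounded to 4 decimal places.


The Fisher information for the mean of a normal distribution is I(mu) = 1/sigma^2.
sigma = 7, so sigma^2 = 49.
I(mu) = 1/49 = 0.0204

0.0204


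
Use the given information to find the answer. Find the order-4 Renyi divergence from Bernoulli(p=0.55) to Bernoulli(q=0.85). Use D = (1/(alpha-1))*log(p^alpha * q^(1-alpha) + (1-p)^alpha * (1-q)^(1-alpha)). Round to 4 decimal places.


Renyi divergence of order alpha between Bernoulli distributions:
D = (1/(alpha-1))*log(p^alpha * q^(1-alpha) + (1-p)^alpha * (1-q)^(1-alpha)).
alpha = 4, p = 0.55, q = 0.85.
p^alpha * q^(1-alpha) = 0.55^4 * 0.85^-3 = 0.149003.
(1-p)^alpha * (1-q)^(1-alpha) = 0.45^4 * 0.15^-3 = 12.15.
sum = 0.149003 + 12.15 = 12.299003.
D = (1/3)*log(12.299003) = 0.8365

0.8365


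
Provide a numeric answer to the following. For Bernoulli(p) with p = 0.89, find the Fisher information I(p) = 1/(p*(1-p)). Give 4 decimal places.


For Bernoulli(p), Fisher information is I(p) = 1/(p*(1-p)).
p = 0.89, 1-p = 0.11.
p*(1-p) = 0.0979.
I(p) = 1/0.0979 = 10.2145

10.2145


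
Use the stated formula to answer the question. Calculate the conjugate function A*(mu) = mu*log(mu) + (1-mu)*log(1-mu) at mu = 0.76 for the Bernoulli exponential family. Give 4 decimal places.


Legendre transform for Bernoulli:
A*(mu) = mu*log(mu) + (1-mu)*log(1-mu).
mu = 0.76, 1-mu = 0.24.
mu*log(mu) = 0.76*log(0.76) = -0.208572.
(1-mu)*log(1-mu) = 0.24*log(0.24) = -0.342508.
A* = -0.208572 + -0.342508 = -0.5511

-0.5511


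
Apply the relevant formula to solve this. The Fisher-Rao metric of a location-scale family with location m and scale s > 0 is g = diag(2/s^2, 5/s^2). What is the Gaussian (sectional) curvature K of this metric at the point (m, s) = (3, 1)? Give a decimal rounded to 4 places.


The metric has the form g = (A dm^2 + B ds^2)/s^2 with A = 2, B = 5.
Substitute u = sqrt(A/B)*m: g = B*(du^2 + ds^2)/s^2, i.e. B times the
Poincare upper half-plane metric, which has constant Gaussian curvature -1.
Scaling a 2D metric by a constant c divides the Gaussian curvature by c,
so K = -1/B = -1/(5) = -0.2000 everywhere (the point (m, s) = (3, 1) is irrelevant:
the curvature is constant).
The requested Gaussian curvature is K = -0.2000.

-0.2000


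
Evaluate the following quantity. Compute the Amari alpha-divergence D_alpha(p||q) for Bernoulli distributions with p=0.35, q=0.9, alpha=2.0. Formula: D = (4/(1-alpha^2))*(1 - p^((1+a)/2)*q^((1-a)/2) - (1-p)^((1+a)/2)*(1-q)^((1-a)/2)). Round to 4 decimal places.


Amari alpha-divergence:
D = (4/(1-alpha^2))*(1 - p^((1+a)/2)*q^((1-a)/2) - (1-p)^((1+a)/2)*(1-q)^((1-a)/2)).
alpha = 2.0, p = 0.35, q = 0.9.
e1 = (1+alpha)/2 = 1.5, e2 = (1-alpha)/2 = -0.5.
t1 = p^e1 * q^e2 = 0.35^1.5 * 0.9^-0.5 = 0.218263.
t2 = (1-p)^e1 * (1-q)^e2 = 0.65^1.5 * 0.1^-0.5 = 1.657181.
4/(1-alpha^2) = -1.333333.
D = -1.333333*(1 - 0.218263 - 1.657181) = 1.1673

1.1673


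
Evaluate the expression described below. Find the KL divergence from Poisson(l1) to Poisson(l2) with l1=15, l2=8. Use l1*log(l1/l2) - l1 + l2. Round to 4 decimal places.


KL divergence for Poisson:
KL = l1*log(l1/l2) - l1 + l2.
l1 = 15, l2 = 8.
log(15/8) = 0.628609.
l1*log(l1/l2) = 15 * 0.628609 = 9.42913.
KL = 9.42913 - 15 + 8 = 2.4291

2.4291


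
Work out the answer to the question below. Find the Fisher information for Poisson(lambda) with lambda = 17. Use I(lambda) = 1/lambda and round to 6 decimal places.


Fisher information for Poisson: I(lambda) = 1/lambda.
lambda = 17.
I(lambda) = 1/17 = 0.058824

0.058824


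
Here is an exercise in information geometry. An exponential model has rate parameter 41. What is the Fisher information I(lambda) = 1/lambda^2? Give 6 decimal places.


Fisher information for exponential: I(lambda) = 1/lambda^2.
lambda = 41, lambda^2 = 1681.
I = 1/1681 = 0.000595

0.000595


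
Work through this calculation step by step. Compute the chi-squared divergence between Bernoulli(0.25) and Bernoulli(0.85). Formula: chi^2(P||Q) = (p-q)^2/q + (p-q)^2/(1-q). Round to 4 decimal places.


Chi-squared divergence between Bernoulli distributions:
chi^2 = (p-q)^2/q + (p-q)^2/(1-q).
p = 0.25, q = 0.85, p-q = -0.6.
(p-q)^2 = 0.36.
term1 = 0.36/0.85 = 0.423529.
term2 = 0.36/0.15 = 2.4.
chi^2 = 0.423529 + 2.4 = 2.8235

2.8235


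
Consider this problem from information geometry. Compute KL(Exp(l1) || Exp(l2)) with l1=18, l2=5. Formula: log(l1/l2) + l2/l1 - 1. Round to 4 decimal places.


KL divergence for exponential family:
KL = log(l1/l2) + l2/l1 - 1.
log(18/5) = 1.280934.
5/18 = 0.277778.
KL = 1.280934 + 0.277778 - 1 = 0.5587

0.5587


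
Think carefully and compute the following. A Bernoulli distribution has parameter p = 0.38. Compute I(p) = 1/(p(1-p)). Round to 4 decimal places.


For Bernoulli(p), Fisher information is I(p) = 1/(p*(1-p)).
p = 0.38, 1-p = 0.62.
p*(1-p) = 0.2356.
I(p) = 1/0.2356 = 4.2445

4.2445


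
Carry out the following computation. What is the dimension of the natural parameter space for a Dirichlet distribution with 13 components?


Exponential family dimension calculation:
Dirichlet with 13 components has 13 natural parameters.

13


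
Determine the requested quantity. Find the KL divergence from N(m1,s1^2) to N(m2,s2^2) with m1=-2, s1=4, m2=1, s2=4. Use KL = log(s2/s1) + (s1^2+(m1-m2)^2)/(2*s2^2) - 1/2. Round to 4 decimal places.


KL divergence between normal distributions:
KL = log(s2/s1) + (s1^2 + (m1-m2)^2)/(2*s2^2) - 1/2.
log(4/4) = 0.0.
(4^2 + (-2-1)^2)/(2*4^2) = (16 + 9)/32 = 0.78125.
KL = 0.0 + 0.78125 - 0.5 = 0.2813

0.2813


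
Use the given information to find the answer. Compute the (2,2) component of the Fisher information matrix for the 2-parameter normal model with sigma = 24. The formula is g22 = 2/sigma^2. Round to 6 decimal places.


For the 2-parameter normal family, the Fisher metric has:
  g11 = 1/sigma^2, g22 = 2/sigma^2.
sigma = 24, sigma^2 = 576.
g22 = 0.003472

0.003472


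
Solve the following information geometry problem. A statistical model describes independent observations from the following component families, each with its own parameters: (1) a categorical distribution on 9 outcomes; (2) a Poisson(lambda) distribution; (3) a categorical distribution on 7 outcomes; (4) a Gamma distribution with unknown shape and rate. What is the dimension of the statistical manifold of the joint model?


The dimension of a statistical manifold equals the number of free
(independent) real parameters of the model. For a product of independent
blocks the parameter counts add.
- categorical on 9 outcomes (probabilities sum to 1): 9-1 = 8.
- Poisson (lambda): 1.
- categorical on 7 outcomes (probabilities sum to 1): 7-1 = 6.
- Gamma (shape, rate): 2.
Total = 8 + 1 + 6 + 2 = 17.
Dimension = 17

17


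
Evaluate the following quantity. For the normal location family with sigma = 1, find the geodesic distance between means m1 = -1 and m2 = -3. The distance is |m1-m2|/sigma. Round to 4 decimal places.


On the fixed-variance normal subfamily, geodesic distance = |m1-m2|/sigma.
|-1 - -3| = 2.
sigma = 1.
d = 2/1 = 2.0000

2.0000


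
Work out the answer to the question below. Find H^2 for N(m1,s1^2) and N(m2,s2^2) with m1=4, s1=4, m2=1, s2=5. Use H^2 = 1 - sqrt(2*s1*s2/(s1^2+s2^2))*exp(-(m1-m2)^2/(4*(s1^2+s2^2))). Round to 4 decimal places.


Squared Hellinger distance for Gaussians:
H^2 = 1 - sqrt(2*s1*s2/(s1^2+s2^2)) * exp(-(m1-m2)^2/(4*(s1^2+s2^2))).
s1^2 = 16, s2^2 = 25, s1^2+s2^2 = 41.
sqrt(2*4*5/(41)) = 0.98773.
(m1-m2)^2 = (3)^2 = 9.
exp(-9/(4*41)) = exp(-0.054878) = 0.946601.
H^2 = 1 - 0.98773*0.946601 = 0.0650

0.0650


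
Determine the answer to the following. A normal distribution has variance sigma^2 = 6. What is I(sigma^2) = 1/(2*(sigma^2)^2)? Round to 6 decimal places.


Fisher information for variance: I(sigma^2) = 1/(2*sigma^4).
sigma^2 = 6, so sigma^4 = 36.
I = 1/(2*36) = 1/72 = 0.013889

0.013889


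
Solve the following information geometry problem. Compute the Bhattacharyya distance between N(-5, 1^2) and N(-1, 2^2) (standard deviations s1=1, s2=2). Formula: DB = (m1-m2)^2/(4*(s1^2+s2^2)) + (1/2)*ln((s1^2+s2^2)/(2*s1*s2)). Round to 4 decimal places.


Bhattacharyya distance between two Gaussians:
DB = (m1-m2)^2/(4*(s1^2+s2^2)) + (1/2)*ln((s1^2+s2^2)/(2*s1*s2)).
(m1-m2)^2 = (-4)^2 = 16.
s1^2+s2^2 = 1 + 4 = 5.
term1 = 16/20 = 0.8.
term2 = 0.5*ln(5/4.0) = 0.111572.
DB = 0.8 + 0.111572 = 0.9116

0.9116


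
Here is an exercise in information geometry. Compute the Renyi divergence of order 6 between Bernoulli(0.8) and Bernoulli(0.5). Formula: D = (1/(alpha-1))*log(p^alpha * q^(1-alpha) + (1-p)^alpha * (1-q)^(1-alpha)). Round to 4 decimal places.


Renyi divergence of order alpha between Bernoulli distributions:
D = (1/(alpha-1))*log(p^alpha * q^(1-alpha) + (1-p)^alpha * (1-q)^(1-alpha)).
alpha = 6, p = 0.8, q = 0.5.
p^alpha * q^(1-alpha) = 0.8^6 * 0.5^-5 = 8.388608.
(1-p)^alpha * (1-q)^(1-alpha) = 0.2^6 * 0.5^-5 = 0.002048.
sum = 8.388608 + 0.002048 = 8.390656.
D = (1/5)*log(8.390656) = 0.4254

0.4254


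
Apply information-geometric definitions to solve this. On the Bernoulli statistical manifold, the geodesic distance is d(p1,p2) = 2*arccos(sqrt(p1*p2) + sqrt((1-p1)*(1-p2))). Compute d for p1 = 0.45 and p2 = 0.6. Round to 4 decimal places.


Geodesic distance on Bernoulli manifold:
d(p1,p2) = 2*arccos(sqrt(p1*p2) + sqrt((1-p1)*(1-p2))).
sqrt(p1*p2) = sqrt(0.45*0.6) = 0.519615.
sqrt((1-p1)*(1-p2)) = sqrt(0.55*0.4) = 0.469042.
arg = 0.519615 + 0.469042 = 0.988657.
d = 2*arccos(0.988657) = 0.3015

0.3015


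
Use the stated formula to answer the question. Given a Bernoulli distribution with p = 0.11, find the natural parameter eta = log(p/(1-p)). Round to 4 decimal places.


Natural parameter for Bernoulli: eta = log(p/(1-p)).
p = 0.11, 1-p = 0.89.
p/(1-p) = 0.123596.
eta = log(0.123596) = -2.0907

-2.0907


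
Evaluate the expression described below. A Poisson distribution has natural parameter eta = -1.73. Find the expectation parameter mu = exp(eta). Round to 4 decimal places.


Expectation parameter for Poisson exponential family:
mu = exp(eta).
eta = -1.73.
mu = exp(-1.73) = 0.1773

0.1773


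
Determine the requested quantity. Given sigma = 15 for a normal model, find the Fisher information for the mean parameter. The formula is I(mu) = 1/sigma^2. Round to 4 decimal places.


The Fisher information for the mean of a normal distribution is I(mu) = 1/sigma^2.
sigma = 15, so sigma^2 = 225.
I(mu) = 1/225 = 0.0044

0.0044


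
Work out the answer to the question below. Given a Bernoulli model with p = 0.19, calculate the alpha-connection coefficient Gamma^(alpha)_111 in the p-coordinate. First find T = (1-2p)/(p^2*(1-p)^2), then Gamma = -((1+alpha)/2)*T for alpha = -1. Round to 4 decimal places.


Skewness (Amari-Chentsov) tensor: T = (1-2p)/(p^2*(1-p)^2).
p = 0.19, 1-2p = 0.62, p^2 = 0.0361, (1-p)^2 = 0.6561.
T = 0.62/(0.0361 * 0.6561) = 26.176673.
In the p-coordinate, Gamma^(alpha) = Gamma^(0) - (alpha/2)*T with Gamma^(0) = (1/2)*g'(p) = -T/2,
so Gamma^(alpha) = -((1+alpha)/2)*T.
alpha = -1, -(1+alpha)/2 = 0.0.
Gamma = 0.0 * 26.176673 = 0.0000

0.0000


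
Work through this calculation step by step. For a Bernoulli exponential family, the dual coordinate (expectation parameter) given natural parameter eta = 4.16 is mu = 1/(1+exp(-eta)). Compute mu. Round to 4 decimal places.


Dual coordinate (expectation parameter) for Bernoulli:
mu = 1/(1+exp(-eta)).
eta = 4.16.
exp(-eta) = exp(-4.16) = 0.015608.
mu = 1/(1+0.015608) = 0.9846

0.9846


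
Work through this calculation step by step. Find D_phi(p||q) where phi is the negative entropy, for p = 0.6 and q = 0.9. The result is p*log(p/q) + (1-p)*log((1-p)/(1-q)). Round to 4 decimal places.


Bregman divergence with negative entropy generator:
D = p*log(p/q) + (1-p)*log((1-p)/(1-q)).
p = 0.6, q = 0.9.
p*log(p/q) = 0.6*log(0.6/0.9) = -0.243279.
(1-p)*log((1-p)/(1-q)) = 0.4*log(0.4/0.1) = 0.554518.
D = -0.243279 + 0.554518 = 0.3112

0.3112


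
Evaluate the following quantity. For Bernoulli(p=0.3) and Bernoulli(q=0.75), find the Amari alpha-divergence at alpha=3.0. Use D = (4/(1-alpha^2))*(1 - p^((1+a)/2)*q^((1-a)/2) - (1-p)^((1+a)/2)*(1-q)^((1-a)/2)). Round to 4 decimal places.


Amari alpha-divergence:
D = (4/(1-alpha^2))*(1 - p^((1+a)/2)*q^((1-a)/2) - (1-p)^((1+a)/2)*(1-q)^((1-a)/2)).
alpha = 3.0, p = 0.3, q = 0.75.
e1 = (1+alpha)/2 = 2.0, e2 = (1-alpha)/2 = -1.0.
t1 = p^e1 * q^e2 = 0.3^2.0 * 0.75^-1.0 = 0.12.
t2 = (1-p)^e1 * (1-q)^e2 = 0.7^2.0 * 0.25^-1.0 = 1.96.
4/(1-alpha^2) = -0.5.
D = -0.5*(1 - 0.12 - 1.96) = 0.5400

0.5400


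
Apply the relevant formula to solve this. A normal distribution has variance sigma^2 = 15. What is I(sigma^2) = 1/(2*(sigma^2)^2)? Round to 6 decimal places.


Fisher information for variance: I(sigma^2) = 1/(2*sigma^4).
sigma^2 = 15, so sigma^4 = 225.
I = 1/(2*225) = 1/450 = 0.002222

0.002222


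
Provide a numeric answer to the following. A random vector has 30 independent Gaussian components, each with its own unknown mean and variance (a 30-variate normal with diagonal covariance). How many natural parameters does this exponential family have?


Exponential family dimension calculation:
Each univariate normal has two natural parameters (mu/sigma^2 and -1/(2 sigma^2)).
With 30 independent components, dim = 2 * 30 = 60.

60


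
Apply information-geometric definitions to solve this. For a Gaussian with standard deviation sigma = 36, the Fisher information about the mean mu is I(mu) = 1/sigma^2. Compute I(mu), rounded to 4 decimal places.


The Fisher information for the mean of a normal distribution is I(mu) = 1/sigma^2.
sigma = 36, so sigma^2 = 1296.
I(mu) = 1/1296 = 0.0008

0.0008


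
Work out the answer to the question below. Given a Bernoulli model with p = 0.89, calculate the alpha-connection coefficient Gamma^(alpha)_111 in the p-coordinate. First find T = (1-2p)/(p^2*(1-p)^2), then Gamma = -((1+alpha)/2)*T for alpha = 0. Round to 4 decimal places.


Skewness (Amari-Chentsov) tensor: T = (1-2p)/(p^2*(1-p)^2).
p = 0.89, 1-2p = -0.78, p^2 = 0.7921, (1-p)^2 = 0.0121.
T = -0.78/(0.7921 * 0.0121) = -81.382161.
In the p-coordinate, Gamma^(alpha) = Gamma^(0) - (alpha/2)*T with Gamma^(0) = (1/2)*g'(p) = -T/2,
so Gamma^(alpha) = -((1+alpha)/2)*T.
alpha = 0, -(1+alpha)/2 = -0.5.
Gamma = -0.5 * -81.382161 = 40.6911

40.6911


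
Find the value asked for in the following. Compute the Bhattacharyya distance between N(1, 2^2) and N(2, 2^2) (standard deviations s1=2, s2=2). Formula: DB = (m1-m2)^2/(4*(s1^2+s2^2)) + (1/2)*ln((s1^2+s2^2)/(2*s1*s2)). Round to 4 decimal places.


Bhattacharyya distance between two Gaussians:
DB = (m1-m2)^2/(4*(s1^2+s2^2)) + (1/2)*ln((s1^2+s2^2)/(2*s1*s2)).
(m1-m2)^2 = (-1)^2 = 1.
s1^2+s2^2 = 4 + 4 = 8.
term1 = 1/32 = 0.03125.
term2 = 0.5*ln(8/8.0) = 0.0.
DB = 0.03125 + 0.0 = 0.0313

0.0313


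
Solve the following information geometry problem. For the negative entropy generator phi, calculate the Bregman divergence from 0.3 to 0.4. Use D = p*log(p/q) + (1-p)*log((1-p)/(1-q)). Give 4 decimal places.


Bregman divergence with negative entropy generator:
D = p*log(p/q) + (1-p)*log((1-p)/(1-q)).
p = 0.3, q = 0.4.
p*log(p/q) = 0.3*log(0.3/0.4) = -0.086305.
(1-p)*log((1-p)/(1-q)) = 0.7*log(0.7/0.6) = 0.107905.
D = -0.086305 + 0.107905 = 0.0216

0.0216


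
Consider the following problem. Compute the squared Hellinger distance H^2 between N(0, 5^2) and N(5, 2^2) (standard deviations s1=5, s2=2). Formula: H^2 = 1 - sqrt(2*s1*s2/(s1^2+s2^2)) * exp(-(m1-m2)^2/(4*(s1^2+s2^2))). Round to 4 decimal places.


Squared Hellinger distance for Gaussians:
H^2 = 1 - sqrt(2*s1*s2/(s1^2+s2^2)) * exp(-(m1-m2)^2/(4*(s1^2+s2^2))).
s1^2 = 25, s2^2 = 4, s1^2+s2^2 = 29.
sqrt(2*5*2/(29)) = 0.830455.
(m1-m2)^2 = (-5)^2 = 25.
exp(-25/(4*29)) = exp(-0.215517) = 0.806124.
H^2 = 1 - 0.830455*0.806124 = 0.3306

0.3306


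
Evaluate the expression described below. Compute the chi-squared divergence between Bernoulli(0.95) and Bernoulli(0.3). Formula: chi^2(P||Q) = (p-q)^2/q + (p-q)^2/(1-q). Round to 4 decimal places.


Chi-squared divergence between Bernoulli distributions:
chi^2 = (p-q)^2/q + (p-q)^2/(1-q).
p = 0.95, q = 0.3, p-q = 0.65.
(p-q)^2 = 0.4225.
term1 = 0.4225/0.3 = 1.408333.
term2 = 0.4225/0.7 = 0.603571.
chi^2 = 1.408333 + 0.603571 = 2.0119

2.0119


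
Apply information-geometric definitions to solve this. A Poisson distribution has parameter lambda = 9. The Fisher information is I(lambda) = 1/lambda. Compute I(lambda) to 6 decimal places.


Fisher information for Poisson: I(lambda) = 1/lambda.
lambda = 9.
I(lambda) = 1/9 = 0.111111

0.111111


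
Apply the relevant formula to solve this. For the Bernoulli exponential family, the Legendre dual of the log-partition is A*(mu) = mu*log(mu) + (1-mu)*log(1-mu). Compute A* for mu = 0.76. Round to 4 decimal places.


Legendre transform for Bernoulli:
A*(mu) = mu*log(mu) + (1-mu)*log(1-mu).
mu = 0.76, 1-mu = 0.24.
mu*log(mu) = 0.76*log(0.76) = -0.208572.
(1-mu)*log(1-mu) = 0.24*log(0.24) = -0.342508.
A* = -0.208572 + -0.342508 = -0.5511

-0.5511


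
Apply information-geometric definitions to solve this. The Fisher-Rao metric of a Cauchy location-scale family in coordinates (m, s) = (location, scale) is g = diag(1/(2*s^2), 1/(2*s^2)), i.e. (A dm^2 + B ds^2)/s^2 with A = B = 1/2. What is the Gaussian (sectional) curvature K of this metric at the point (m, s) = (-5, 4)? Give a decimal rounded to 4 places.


The metric has the form g = (A dm^2 + B ds^2)/s^2 with A = 1/2, B = 1/2.
Substitute u = sqrt(A/B)*m: g = B*(du^2 + ds^2)/s^2, i.e. B times the
Poincare upper half-plane metric, which has constant Gaussian curvature -1.
Scaling a 2D metric by a constant c divides the Gaussian curvature by c,
so K = -1/B = -1/(1/2) = -2.0000 everywhere (the point (m, s) = (-5, 4) is irrelevant:
the curvature is constant).
The requested Gaussian curvature is K = -2.0000.

-2.0000


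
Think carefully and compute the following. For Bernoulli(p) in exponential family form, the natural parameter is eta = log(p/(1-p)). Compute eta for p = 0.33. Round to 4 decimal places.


Natural parameter for Bernoulli: eta = log(p/(1-p)).
p = 0.33, 1-p = 0.67.
p/(1-p) = 0.492537.
eta = log(0.492537) = -0.7082

-0.7082


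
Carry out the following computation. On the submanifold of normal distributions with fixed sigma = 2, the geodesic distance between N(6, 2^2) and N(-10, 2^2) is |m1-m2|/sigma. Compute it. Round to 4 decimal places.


On the fixed-variance normal subfamily, geodesic distance = |m1-m2|/sigma.
|6 - -10| = 16.
sigma = 2.
d = 16/2 = 8.0000

8.0000


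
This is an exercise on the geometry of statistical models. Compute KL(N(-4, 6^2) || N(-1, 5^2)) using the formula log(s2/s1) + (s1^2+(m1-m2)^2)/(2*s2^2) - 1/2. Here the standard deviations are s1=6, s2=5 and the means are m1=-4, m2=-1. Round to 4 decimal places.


KL divergence between normal distributions:
KL = log(s2/s1) + (s1^2 + (m1-m2)^2)/(2*s2^2) - 1/2.
log(5/6) = -0.182322.
(6^2 + (-4--1)^2)/(2*5^2) = (36 + 9)/50 = 0.9.
KL = -0.182322 + 0.9 - 0.5 = 0.2177

0.2177


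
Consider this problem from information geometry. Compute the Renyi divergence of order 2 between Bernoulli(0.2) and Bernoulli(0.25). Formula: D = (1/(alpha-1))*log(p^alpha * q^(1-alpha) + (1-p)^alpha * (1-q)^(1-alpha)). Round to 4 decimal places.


Renyi divergence of order alpha between Bernoulli distributions:
D = (1/(alpha-1))*log(p^alpha * q^(1-alpha) + (1-p)^alpha * (1-q)^(1-alpha)).
alpha = 2, p = 0.2, q = 0.25.
p^alpha * q^(1-alpha) = 0.2^2 * 0.25^-1 = 0.16.
(1-p)^alpha * (1-q)^(1-alpha) = 0.8^2 * 0.75^-1 = 0.853333.
sum = 0.16 + 0.853333 = 1.013333.
D = (1/1)*log(1.013333) = 0.0132

0.0132


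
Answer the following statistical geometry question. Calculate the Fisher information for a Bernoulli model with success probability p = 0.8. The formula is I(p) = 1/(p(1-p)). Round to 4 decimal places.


For Bernoulli(p), Fisher information is I(p) = 1/(p*(1-p)).
p = 0.8, 1-p = 0.2.
p*(1-p) = 0.16.
I(p) = 1/0.16 = 6.2500

6.2500


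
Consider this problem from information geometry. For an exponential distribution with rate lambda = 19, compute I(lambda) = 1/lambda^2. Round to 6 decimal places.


Fisher information for exponential: I(lambda) = 1/lambda^2.
lambda = 19, lambda^2 = 361.
I = 1/361 = 0.002770

0.002770


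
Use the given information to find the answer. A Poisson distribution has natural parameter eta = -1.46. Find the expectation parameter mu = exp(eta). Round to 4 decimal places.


Expectation parameter for Poisson exponential family:
mu = exp(eta).
eta = -1.46.
mu = exp(-1.46) = 0.2322

0.2322


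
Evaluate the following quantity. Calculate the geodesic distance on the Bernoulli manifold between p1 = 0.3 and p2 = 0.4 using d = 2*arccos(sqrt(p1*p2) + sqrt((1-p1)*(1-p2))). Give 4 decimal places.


Geodesic distance on Bernoulli manifold:
d(p1,p2) = 2*arccos(sqrt(p1*p2) + sqrt((1-p1)*(1-p2))).
sqrt(p1*p2) = sqrt(0.3*0.4) = 0.34641.
sqrt((1-p1)*(1-p2)) = sqrt(0.7*0.6) = 0.648074.
arg = 0.34641 + 0.648074 = 0.994484.
d = 2*arccos(0.994484) = 0.2102

0.2102


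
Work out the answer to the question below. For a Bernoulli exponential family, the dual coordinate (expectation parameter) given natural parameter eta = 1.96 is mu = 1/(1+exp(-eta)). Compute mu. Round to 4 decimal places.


Dual coordinate (expectation parameter) for Bernoulli:
mu = 1/(1+exp(-eta)).
eta = 1.96.
exp(-eta) = exp(-1.96) = 0.140858.
mu = 1/(1+0.140858) = 0.8765

0.8765


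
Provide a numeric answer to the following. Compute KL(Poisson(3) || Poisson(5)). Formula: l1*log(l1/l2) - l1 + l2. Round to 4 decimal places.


KL divergence for Poisson:
KL = l1*log(l1/l2) - l1 + l2.
l1 = 3, l2 = 5.
log(3/5) = -0.510826.
l1*log(l1/l2) = 3 * -0.510826 = -1.532477.
KL = -1.532477 - 3 + 5 = 0.4675

0.4675


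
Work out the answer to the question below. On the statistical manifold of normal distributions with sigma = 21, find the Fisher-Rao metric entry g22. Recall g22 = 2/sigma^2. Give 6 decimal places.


For the 2-parameter normal family, the Fisher metric has:
  g11 = 1/sigma^2, g22 = 2/sigma^2.
sigma = 21, sigma^2 = 441.
g22 = 0.004535

0.004535


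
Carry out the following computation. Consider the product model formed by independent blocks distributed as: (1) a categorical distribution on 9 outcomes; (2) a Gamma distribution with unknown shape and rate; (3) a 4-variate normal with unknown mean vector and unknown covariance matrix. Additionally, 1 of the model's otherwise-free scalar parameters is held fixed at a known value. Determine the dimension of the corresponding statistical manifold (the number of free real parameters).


The dimension of a statistical manifold equals the number of free
(independent) real parameters of the model. For a product of independent
blocks the parameter counts add.
- categorical on 9 outcomes (probabilities sum to 1): 9-1 = 8.
- Gamma (shape, rate): 2.
- 4-variate normal: 4 (mean) + 4*5/2 = 10 (symmetric covariance) = 14.
Total = 8 + 2 + 14 = 24.
1 parameter(s) fixed at known values: 24 - 1 = 23.
Dimension = 23

23


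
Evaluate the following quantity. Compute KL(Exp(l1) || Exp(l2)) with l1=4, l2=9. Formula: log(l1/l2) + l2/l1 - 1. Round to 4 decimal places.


KL divergence for exponential family:
KL = log(l1/l2) + l2/l1 - 1.
log(4/9) = -0.81093.
9/4 = 2.25.
KL = -0.81093 + 2.25 - 1 = 0.4391

0.4391


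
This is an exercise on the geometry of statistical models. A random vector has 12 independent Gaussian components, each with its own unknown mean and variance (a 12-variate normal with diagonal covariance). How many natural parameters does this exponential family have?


Exponential family dimension calculation:
Each univariate normal has two natural parameters (mu/sigma^2 and -1/(2 sigma^2)).
With 12 independent components, dim = 2 * 12 = 24.

24


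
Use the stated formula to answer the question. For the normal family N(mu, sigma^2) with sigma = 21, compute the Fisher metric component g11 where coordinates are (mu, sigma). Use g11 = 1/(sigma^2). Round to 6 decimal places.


For the 2-parameter normal family, the Fisher metric has:
  g11 = 1/sigma^2, g22 = 2/sigma^2.
sigma = 21, sigma^2 = 441.
g11 = 0.002268

0.002268


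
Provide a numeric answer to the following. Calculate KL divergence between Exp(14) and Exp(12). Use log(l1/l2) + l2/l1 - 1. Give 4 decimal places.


KL divergence for exponential family:
KL = log(l1/l2) + l2/l1 - 1.
log(14/12) = 0.154151.
12/14 = 0.857143.
KL = 0.154151 + 0.857143 - 1 = 0.0113

0.0113


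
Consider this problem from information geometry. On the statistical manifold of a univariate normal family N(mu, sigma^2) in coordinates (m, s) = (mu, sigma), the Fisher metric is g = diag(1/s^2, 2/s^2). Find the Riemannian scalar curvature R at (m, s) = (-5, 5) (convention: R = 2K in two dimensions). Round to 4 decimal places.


The metric has the form g = (A dm^2 + B ds^2)/s^2 with A = 1, B = 2.
Substitute u = sqrt(A/B)*m: g = B*(du^2 + ds^2)/s^2, i.e. B times the
Poincare upper half-plane metric, which has constant Gaussian curvature -1.
Scaling a 2D metric by a constant c divides the Gaussian curvature by c,
so K = -1/B = -1/(2) = -0.5000 everywhere (the point (m, s) = (-5, 5) is irrelevant:
the curvature is constant).
Scalar curvature in dimension 2: R = 2K = -2/(2) = -1.0000.

-1.0000


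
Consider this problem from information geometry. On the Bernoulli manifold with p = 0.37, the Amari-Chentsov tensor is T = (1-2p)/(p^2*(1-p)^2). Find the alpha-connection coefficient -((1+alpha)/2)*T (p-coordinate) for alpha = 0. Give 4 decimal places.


Skewness (Amari-Chentsov) tensor: T = (1-2p)/(p^2*(1-p)^2).
p = 0.37, 1-2p = 0.26, p^2 = 0.1369, (1-p)^2 = 0.3969.
T = 0.26/(0.1369 * 0.3969) = 4.785076.
In the p-coordinate, Gamma^(alpha) = Gamma^(0) - (alpha/2)*T with Gamma^(0) = (1/2)*g'(p) = -T/2,
so Gamma^(alpha) = -((1+alpha)/2)*T.
alpha = 0, -(1+alpha)/2 = -0.5.
Gamma = -0.5 * 4.785076 = -2.3925

-2.3925


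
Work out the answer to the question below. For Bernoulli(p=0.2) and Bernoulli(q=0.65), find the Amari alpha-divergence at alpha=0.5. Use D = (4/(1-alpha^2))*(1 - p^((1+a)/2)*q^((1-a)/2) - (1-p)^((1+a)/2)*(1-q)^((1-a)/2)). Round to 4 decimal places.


Amari alpha-divergence:
D = (4/(1-alpha^2))*(1 - p^((1+a)/2)*q^((1-a)/2) - (1-p)^((1+a)/2)*(1-q)^((1-a)/2)).
alpha = 0.5, p = 0.2, q = 0.65.
e1 = (1+alpha)/2 = 0.75, e2 = (1-alpha)/2 = 0.25.
t1 = p^e1 * q^e2 = 0.2^0.75 * 0.65^0.25 = 0.268535.
t2 = (1-p)^e1 * (1-q)^e2 = 0.8^0.75 * 0.35^0.25 = 0.650631.
4/(1-alpha^2) = 5.333333.
D = 5.333333*(1 - 0.268535 - 0.650631) = 0.4311

0.4311


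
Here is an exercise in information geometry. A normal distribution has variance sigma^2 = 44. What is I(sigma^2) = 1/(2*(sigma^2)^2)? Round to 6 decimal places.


Fisher information for variance: I(sigma^2) = 1/(2*sigma^4).
sigma^2 = 44, so sigma^4 = 1936.
I = 1/(2*1936) = 1/3872 = 0.000258

0.000258


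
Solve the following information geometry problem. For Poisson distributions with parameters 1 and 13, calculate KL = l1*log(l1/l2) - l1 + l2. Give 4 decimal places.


KL divergence for Poisson:
KL = l1*log(l1/l2) - l1 + l2.
l1 = 1, l2 = 13.
log(1/13) = -2.564949.
l1*log(l1/l2) = 1 * -2.564949 = -2.564949.
KL = -2.564949 - 1 + 13 = 9.4351

9.4351


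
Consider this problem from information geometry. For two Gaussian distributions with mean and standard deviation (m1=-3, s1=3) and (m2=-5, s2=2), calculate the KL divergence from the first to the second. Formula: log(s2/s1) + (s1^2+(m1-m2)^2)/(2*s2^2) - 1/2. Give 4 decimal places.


KL divergence between normal distributions:
KL = log(s2/s1) + (s1^2 + (m1-m2)^2)/(2*s2^2) - 1/2.
log(2/3) = -0.405465.
(3^2 + (-3--5)^2)/(2*2^2) = (9 + 4)/8 = 1.625.
KL = -0.405465 + 1.625 - 0.5 = 0.7195

0.7195


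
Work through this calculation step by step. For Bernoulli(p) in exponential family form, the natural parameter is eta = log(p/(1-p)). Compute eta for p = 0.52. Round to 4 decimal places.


Natural parameter for Bernoulli: eta = log(p/(1-p)).
p = 0.52, 1-p = 0.48.
p/(1-p) = 1.083333.
eta = log(1.083333) = 0.0800

0.0800


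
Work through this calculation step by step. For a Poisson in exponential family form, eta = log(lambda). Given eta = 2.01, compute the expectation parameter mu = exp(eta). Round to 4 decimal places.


Expectation parameter for Poisson exponential family:
mu = exp(eta).
eta = 2.01.
mu = exp(2.01) = 7.4633

7.4633


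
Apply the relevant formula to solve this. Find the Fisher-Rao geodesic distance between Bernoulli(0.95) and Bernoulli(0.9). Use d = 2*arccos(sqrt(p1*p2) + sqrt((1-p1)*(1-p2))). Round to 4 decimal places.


Geodesic distance on Bernoulli manifold:
d(p1,p2) = 2*arccos(sqrt(p1*p2) + sqrt((1-p1)*(1-p2))).
sqrt(p1*p2) = sqrt(0.95*0.9) = 0.924662.
sqrt((1-p1)*(1-p2)) = sqrt(0.05*0.1) = 0.070711.
arg = 0.924662 + 0.070711 = 0.995373.
d = 2*arccos(0.995373) = 0.1925

0.1925


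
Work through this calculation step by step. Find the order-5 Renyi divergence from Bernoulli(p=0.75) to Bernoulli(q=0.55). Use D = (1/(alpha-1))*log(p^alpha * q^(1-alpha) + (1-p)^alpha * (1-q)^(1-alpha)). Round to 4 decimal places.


Renyi divergence of order alpha between Bernoulli distributions:
D = (1/(alpha-1))*log(p^alpha * q^(1-alpha) + (1-p)^alpha * (1-q)^(1-alpha)).
alpha = 5, p = 0.75, q = 0.55.
p^alpha * q^(1-alpha) = 0.75^5 * 0.55^-4 = 2.593317.
(1-p)^alpha * (1-q)^(1-alpha) = 0.25^5 * 0.45^-4 = 0.023815.
sum = 2.593317 + 0.023815 = 2.617132.
D = (1/4)*log(2.617132) = 0.2405

0.2405


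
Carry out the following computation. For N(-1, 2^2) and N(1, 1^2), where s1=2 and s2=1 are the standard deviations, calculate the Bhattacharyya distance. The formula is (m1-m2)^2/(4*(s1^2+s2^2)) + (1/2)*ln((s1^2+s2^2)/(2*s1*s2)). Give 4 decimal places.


Bhattacharyya distance between two Gaussians:
DB = (m1-m2)^2/(4*(s1^2+s2^2)) + (1/2)*ln((s1^2+s2^2)/(2*s1*s2)).
(m1-m2)^2 = (-2)^2 = 4.
s1^2+s2^2 = 4 + 1 = 5.
term1 = 4/20 = 0.2.
term2 = 0.5*ln(5/4.0) = 0.111572.
DB = 0.2 + 0.111572 = 0.3116

0.3116


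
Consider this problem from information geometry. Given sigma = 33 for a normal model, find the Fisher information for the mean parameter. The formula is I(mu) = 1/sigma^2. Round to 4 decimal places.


The Fisher information for the mean of a normal distribution is I(mu) = 1/sigma^2.
sigma = 33, so sigma^2 = 1089.
I(mu) = 1/1089 = 0.0009

0.0009


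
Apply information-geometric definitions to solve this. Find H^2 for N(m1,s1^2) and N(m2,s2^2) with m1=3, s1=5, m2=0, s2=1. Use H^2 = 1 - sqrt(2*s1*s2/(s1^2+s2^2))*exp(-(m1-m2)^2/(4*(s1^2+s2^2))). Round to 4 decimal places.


Squared Hellinger distance for Gaussians:
H^2 = 1 - sqrt(2*s1*s2/(s1^2+s2^2)) * exp(-(m1-m2)^2/(4*(s1^2+s2^2))).
s1^2 = 25, s2^2 = 1, s1^2+s2^2 = 26.
sqrt(2*5*1/(26)) = 0.620174.
(m1-m2)^2 = (3)^2 = 9.
exp(-9/(4*26)) = exp(-0.086538) = 0.9171.
H^2 = 1 - 0.620174*0.9171 = 0.4312

0.4312


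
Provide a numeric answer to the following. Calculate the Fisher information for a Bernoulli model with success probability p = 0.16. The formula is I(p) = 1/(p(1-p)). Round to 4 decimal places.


For Bernoulli(p), Fisher information is I(p) = 1/(p*(1-p)).
p = 0.16, 1-p = 0.84.
p*(1-p) = 0.1344.
I(p) = 1/0.1344 = 7.4405

7.4405


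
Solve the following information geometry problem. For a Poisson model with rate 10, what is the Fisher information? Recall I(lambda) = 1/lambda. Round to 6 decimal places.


Fisher information for Poisson: I(lambda) = 1/lambda.
lambda = 10.
I(lambda) = 1/10 = 0.100000

0.100000


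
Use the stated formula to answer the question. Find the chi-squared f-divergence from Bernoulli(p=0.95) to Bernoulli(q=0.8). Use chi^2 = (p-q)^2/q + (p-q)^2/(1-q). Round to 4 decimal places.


Chi-squared divergence between Bernoulli distributions:
chi^2 = (p-q)^2/q + (p-q)^2/(1-q).
p = 0.95, q = 0.8, p-q = 0.15.
(p-q)^2 = 0.0225.
term1 = 0.0225/0.8 = 0.028125.
term2 = 0.0225/0.2 = 0.1125.
chi^2 = 0.028125 + 0.1125 = 0.1406

0.1406


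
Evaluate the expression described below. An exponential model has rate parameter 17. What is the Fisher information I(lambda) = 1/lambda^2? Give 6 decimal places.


Fisher information for exponential: I(lambda) = 1/lambda^2.
lambda = 17, lambda^2 = 289.
I = 1/289 = 0.003460

0.003460


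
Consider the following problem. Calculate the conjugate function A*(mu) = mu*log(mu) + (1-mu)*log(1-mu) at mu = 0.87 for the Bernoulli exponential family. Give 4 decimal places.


Legendre transform for Bernoulli:
A*(mu) = mu*log(mu) + (1-mu)*log(1-mu).
mu = 0.87, 1-mu = 0.13.
mu*log(mu) = 0.87*log(0.87) = -0.121158.
(1-mu)*log(1-mu) = 0.13*log(0.13) = -0.265229.
A* = -0.121158 + -0.265229 = -0.3864

-0.3864


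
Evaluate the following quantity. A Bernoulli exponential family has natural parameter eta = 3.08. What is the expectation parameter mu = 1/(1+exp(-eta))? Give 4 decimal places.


Dual coordinate (expectation parameter) for Bernoulli:
mu = 1/(1+exp(-eta)).
eta = 3.08.
exp(-eta) = exp(-3.08) = 0.045959.
mu = 1/(1+0.045959) = 0.9561

0.9561


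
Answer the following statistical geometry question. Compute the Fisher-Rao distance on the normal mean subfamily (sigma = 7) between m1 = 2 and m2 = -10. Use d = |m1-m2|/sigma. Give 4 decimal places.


On the fixed-variance normal subfamily, geodesic distance = |m1-m2|/sigma.
|2 - -10| = 12.
sigma = 7.
d = 12/7 = 1.7143

1.7143


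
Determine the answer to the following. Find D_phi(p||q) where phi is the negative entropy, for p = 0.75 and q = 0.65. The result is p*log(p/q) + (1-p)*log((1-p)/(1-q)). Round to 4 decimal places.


Bregman divergence with negative entropy generator:
D = p*log(p/q) + (1-p)*log((1-p)/(1-q)).
p = 0.75, q = 0.65.
p*log(p/q) = 0.75*log(0.75/0.65) = 0.107326.
(1-p)*log((1-p)/(1-q)) = 0.25*log(0.25/0.35) = -0.084118.
D = 0.107326 + -0.084118 = 0.0232

0.0232


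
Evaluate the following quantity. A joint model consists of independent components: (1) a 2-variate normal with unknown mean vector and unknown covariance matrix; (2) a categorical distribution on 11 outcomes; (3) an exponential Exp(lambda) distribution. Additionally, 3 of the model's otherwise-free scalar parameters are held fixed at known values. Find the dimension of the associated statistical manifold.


The dimension of a statistical manifold equals the number of free
(independent) real parameters of the model. For a product of independent
blocks the parameter counts add.
- 2-variate normal: 2 (mean) + 2*3/2 = 3 (symmetric covariance) = 5.
- categorical on 11 outcomes (probabilities sum to 1): 11-1 = 10.
- exponential (lambda): 1.
Total = 5 + 10 + 1 = 16.
3 parameter(s) fixed at known values: 16 - 3 = 13.
Dimension = 13

13


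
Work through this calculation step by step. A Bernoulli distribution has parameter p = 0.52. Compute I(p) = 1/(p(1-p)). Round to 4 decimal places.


For Bernoulli(p), Fisher information is I(p) = 1/(p*(1-p)).
p = 0.52, 1-p = 0.48.
p*(1-p) = 0.2496.
I(p) = 1/0.2496 = 4.0064

4.0064


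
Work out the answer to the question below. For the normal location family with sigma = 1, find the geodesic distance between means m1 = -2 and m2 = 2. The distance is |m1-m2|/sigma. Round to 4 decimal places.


On the fixed-variance normal subfamily, geodesic distance = |m1-m2|/sigma.
|-2 - 2| = 4.
sigma = 1.
d = 4/1 = 4.0000

4.0000


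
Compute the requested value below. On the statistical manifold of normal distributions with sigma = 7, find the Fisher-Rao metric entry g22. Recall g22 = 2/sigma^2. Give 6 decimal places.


For the 2-parameter normal family, the Fisher metric has:
  g11 = 1/sigma^2, g22 = 2/sigma^2.
sigma = 7, sigma^2 = 49.
g22 = 0.040816

0.040816


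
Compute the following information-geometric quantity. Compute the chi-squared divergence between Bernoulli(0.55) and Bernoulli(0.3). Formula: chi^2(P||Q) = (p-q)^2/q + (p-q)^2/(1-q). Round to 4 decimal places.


Chi-squared divergence between Bernoulli distributions:
chi^2 = (p-q)^2/q + (p-q)^2/(1-q).
p = 0.55, q = 0.3, p-q = 0.25.
(p-q)^2 = 0.0625.
term1 = 0.0625/0.3 = 0.208333.
term2 = 0.0625/0.7 = 0.089286.
chi^2 = 0.208333 + 0.089286 = 0.2976

0.2976


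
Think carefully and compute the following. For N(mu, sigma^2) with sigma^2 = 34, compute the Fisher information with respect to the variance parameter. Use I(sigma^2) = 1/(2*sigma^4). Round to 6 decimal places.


Fisher information for variance: I(sigma^2) = 1/(2*sigma^4).
sigma^2 = 34, so sigma^4 = 1156.
I = 1/(2*1156) = 1/2312 = 0.000433

0.000433


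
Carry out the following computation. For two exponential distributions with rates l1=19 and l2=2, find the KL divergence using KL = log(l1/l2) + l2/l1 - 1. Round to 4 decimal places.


KL divergence for exponential family:
KL = log(l1/l2) + l2/l1 - 1.
log(19/2) = 2.251292.
2/19 = 0.105263.
KL = 2.251292 + 0.105263 - 1 = 1.3566

1.3566


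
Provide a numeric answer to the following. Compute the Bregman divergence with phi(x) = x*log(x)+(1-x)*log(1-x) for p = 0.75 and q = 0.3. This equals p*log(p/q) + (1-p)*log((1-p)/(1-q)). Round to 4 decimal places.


Bregman divergence with negative entropy generator:
D = p*log(p/q) + (1-p)*log((1-p)/(1-q)).
p = 0.75, q = 0.3.
p*log(p/q) = 0.75*log(0.75/0.3) = 0.687218.
(1-p)*log((1-p)/(1-q)) = 0.25*log(0.25/0.7) = -0.257405.
D = 0.687218 + -0.257405 = 0.4298

0.4298


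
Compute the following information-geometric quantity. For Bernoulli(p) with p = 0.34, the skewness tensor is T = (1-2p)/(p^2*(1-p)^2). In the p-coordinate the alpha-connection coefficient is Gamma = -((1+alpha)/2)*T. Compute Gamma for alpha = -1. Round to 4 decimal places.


Skewness (Amari-Chentsov) tensor: T = (1-2p)/(p^2*(1-p)^2).
p = 0.34, 1-2p = 0.32, p^2 = 0.1156, (1-p)^2 = 0.4356.
T = 0.32/(0.1156 * 0.4356) = 6.354835.
In the p-coordinate, Gamma^(alpha) = Gamma^(0) - (alpha/2)*T with Gamma^(0) = (1/2)*g'(p) = -T/2,
so Gamma^(alpha) = -((1+alpha)/2)*T.
alpha = -1, -(1+alpha)/2 = 0.0.
Gamma = 0.0 * 6.354835 = 0.0000

0.0000


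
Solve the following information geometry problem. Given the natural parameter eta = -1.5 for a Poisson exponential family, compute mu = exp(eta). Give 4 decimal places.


Expectation parameter for Poisson exponential family:
mu = exp(eta).
eta = -1.5.
mu = exp(-1.5) = 0.2231

0.2231


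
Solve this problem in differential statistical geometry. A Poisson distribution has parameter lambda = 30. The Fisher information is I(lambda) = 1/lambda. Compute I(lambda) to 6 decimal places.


Fisher information for Poisson: I(lambda) = 1/lambda.
lambda = 30.
I(lambda) = 1/30 = 0.033333

0.033333


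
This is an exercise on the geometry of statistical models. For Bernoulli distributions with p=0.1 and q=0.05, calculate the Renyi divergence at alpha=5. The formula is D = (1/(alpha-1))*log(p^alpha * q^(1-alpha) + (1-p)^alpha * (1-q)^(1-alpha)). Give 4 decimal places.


Renyi divergence of order alpha between Bernoulli distributions:
D = (1/(alpha-1))*log(p^alpha * q^(1-alpha) + (1-p)^alpha * (1-q)^(1-alpha)).
alpha = 5, p = 0.1, q = 0.05.
p^alpha * q^(1-alpha) = 0.1^5 * 0.05^-4 = 1.6.
(1-p)^alpha * (1-q)^(1-alpha) = 0.9^5 * 0.95^-4 = 0.724967.
sum = 1.6 + 0.724967 = 2.324967.
D = (1/4)*log(2.324967) = 0.2109

0.2109


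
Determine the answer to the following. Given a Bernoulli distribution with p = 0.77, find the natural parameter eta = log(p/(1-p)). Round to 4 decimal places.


Natural parameter for Bernoulli: eta = log(p/(1-p)).
p = 0.77, 1-p = 0.23.
p/(1-p) = 3.347826.
eta = log(3.347826) = 1.2083

1.2083
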